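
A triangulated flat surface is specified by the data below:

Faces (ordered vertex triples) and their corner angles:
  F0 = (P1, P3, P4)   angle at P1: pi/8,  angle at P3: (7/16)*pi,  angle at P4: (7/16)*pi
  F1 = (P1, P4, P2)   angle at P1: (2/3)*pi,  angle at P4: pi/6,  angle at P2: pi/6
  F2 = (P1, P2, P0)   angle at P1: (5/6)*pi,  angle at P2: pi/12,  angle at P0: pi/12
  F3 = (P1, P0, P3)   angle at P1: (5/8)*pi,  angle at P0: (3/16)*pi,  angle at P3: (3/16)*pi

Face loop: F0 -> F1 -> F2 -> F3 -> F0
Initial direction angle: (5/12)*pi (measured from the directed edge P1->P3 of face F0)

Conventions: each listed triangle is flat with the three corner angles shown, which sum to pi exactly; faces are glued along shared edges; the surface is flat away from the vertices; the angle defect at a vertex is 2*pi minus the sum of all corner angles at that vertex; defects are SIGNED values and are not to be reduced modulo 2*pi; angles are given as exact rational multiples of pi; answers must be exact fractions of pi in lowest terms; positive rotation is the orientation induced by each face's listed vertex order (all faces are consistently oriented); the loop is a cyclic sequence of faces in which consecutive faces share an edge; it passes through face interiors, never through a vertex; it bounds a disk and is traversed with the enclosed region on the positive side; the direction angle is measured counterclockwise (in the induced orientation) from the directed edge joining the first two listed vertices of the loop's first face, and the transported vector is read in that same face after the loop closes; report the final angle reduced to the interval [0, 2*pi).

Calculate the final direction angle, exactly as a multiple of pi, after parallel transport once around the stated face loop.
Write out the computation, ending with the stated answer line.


enclosed vertex P1: corner angles sum to (9/4)*pi, defect = 2*pi - (9/4)*pi = -pi/4
transport around the loop rotates by the sum of enclosed defects; add to the initial angle mod 2*pi
final angle = (5/12)*pi - pi/4 = pi/6 (mod 2*pi)

Answer: final direction angle = pi/6


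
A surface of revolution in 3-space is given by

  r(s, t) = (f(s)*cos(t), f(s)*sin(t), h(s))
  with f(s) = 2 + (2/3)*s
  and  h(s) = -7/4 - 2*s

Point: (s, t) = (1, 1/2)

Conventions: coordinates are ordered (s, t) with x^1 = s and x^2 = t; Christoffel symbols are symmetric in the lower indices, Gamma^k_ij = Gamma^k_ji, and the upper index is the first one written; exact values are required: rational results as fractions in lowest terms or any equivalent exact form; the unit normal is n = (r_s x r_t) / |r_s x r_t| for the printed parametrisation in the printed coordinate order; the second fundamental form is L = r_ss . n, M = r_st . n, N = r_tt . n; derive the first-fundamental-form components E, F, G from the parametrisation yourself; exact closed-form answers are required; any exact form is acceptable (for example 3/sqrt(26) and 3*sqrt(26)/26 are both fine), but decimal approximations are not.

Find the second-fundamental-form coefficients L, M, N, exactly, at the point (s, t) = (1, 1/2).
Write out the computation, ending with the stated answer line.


f = 8/3, f' = 2/3, f'' = 0, h' = -2, h'' = 0
E = 40/9, F = 0, G = 64/9; answer radicand W^2 = 40/9
unnormalised second-form numerators: l = 0, m = 0, n = -16/3; L = l/sqrt(40/9), and similarly M = m/sqrt(W^2), N = n/sqrt(W^2)

Answer: L = 0, M = 0, N = -4*sqrt(10)/5


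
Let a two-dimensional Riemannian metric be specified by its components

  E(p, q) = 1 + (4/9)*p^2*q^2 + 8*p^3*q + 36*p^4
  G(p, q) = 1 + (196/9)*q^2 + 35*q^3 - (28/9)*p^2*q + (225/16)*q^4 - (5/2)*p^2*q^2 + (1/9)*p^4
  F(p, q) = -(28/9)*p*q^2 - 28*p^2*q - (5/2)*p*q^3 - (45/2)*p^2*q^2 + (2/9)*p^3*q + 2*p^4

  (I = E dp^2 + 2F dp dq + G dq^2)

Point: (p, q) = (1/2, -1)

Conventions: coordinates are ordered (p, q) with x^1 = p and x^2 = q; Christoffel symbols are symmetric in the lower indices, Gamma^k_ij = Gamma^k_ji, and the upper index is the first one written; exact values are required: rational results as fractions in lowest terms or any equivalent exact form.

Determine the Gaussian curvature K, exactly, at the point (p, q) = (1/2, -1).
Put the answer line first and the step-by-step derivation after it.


Answer: K = 19440/14641

E = 85/36, F = 7/6, G = 2, EG - F^2 = 121/36 at the point
E_p = 112/9, E_q = 7/9, F_p = 103/18, F_q = 131/36, G_p = 2/3, G_q = 17/3
E_qq = 2/9, F_pq = 143/9, G_pp = 14/9
K follows from Brioschi's formula, (det M1 - det M2)/(EG - F^2)^2.
M1 = [[-E_qq/2 + F_pq - G_pp/2, E_p/2, F_p - E_q/2], [F_q - G_p/2, E, F], [G_q/2, F, G]] = [[15, 56/9, 16/3], [119/36, 85/36, 7/6], [17/6, 7/6, 2]]; det M1 = 4775/324
M2 = [[0, E_q/2, G_p/2], [E_q/2, E, F], [G_p/2, F, G]] = [[0, 7/18, 1/3], [7/18, 85/36, 7/6], [1/3, 7/6, 2]]; det M2 = -85/324
det M1 - det M2 = 15; K = 15 / (121/36)^2 = 19440/14641


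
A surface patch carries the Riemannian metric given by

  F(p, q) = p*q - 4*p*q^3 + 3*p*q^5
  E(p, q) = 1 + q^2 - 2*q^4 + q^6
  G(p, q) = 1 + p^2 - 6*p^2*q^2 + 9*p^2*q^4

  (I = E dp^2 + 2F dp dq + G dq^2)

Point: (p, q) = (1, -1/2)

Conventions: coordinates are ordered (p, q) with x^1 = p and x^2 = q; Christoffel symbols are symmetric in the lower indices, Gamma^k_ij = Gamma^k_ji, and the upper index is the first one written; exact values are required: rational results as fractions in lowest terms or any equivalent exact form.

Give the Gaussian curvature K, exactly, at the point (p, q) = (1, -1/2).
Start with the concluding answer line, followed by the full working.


Answer: K = -256/5929

E = 73/64, F = -3/32, G = 17/16, EG - F^2 = 77/64 at the point
E_p = 0, E_q = -3/16, F_p = -3/32, F_q = -17/16, G_p = 1/8, G_q = 3/2
E_qq = -17/8, F_pq = -17/16, G_pp = 1/8
Compute both Brioschi determinants and normalise by (EG - F^2)^2.
M1 = [[-E_qq/2 + F_pq - G_pp/2, E_p/2, F_p - E_q/2], [F_q - G_p/2, E, F], [G_q/2, F, G]] = [[-1/16, 0, 0], [-9/8, 73/64, -3/32], [3/4, -3/32, 17/16]]; det M1 = -77/1024
M2 = [[0, E_q/2, G_p/2], [E_q/2, E, F], [G_p/2, F, G]] = [[0, -3/32, 1/16], [-3/32, 73/64, -3/32], [1/16, -3/32, 17/16]]; det M2 = -13/1024
det M1 - det M2 = -1/16; K = -1/16 / (77/64)^2 = -256/5929


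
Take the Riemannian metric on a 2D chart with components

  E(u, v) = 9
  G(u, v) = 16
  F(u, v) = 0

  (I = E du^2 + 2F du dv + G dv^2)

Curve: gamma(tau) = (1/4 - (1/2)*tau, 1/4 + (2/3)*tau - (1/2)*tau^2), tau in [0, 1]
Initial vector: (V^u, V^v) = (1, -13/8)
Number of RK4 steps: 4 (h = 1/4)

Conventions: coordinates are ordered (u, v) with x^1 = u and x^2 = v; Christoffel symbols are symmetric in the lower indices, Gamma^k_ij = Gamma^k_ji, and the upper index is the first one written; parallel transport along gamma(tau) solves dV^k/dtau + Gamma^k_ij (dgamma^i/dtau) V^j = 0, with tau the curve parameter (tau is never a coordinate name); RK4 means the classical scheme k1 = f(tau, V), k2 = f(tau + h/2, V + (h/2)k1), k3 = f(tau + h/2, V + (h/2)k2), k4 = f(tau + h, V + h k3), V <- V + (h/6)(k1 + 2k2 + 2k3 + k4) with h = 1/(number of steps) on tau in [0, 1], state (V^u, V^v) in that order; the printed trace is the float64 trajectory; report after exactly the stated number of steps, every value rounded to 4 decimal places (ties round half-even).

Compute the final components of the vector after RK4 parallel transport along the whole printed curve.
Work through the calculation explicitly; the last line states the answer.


gamma'(tau) = (-1/2, 2/3 - tau); f(tau, V)^k = -Gamma^k_ij(gamma(tau)) gamma'^i(tau) V^j; h = 1/4; intermediate values shown to 6 dp
curve data and Christoffel symbols at the stage parameters:
  tau = 0.000000: gamma = (0.250000, 0.250000), gamma' = (-0.500000, 0.666667); Gamma_uuu = 0.000000, Gamma_uuv = 0.000000, Gamma_uvv = 0.000000, Gamma_vuu = 0.000000, Gamma_vuv = 0.000000, Gamma_vvv = 0.000000
  tau = 0.125000: gamma = (0.187500, 0.325521), gamma' = (-0.500000, 0.541667); Gamma_uuu = 0.000000, Gamma_uuv = 0.000000, Gamma_uvv = 0.000000, Gamma_vuu = 0.000000, Gamma_vuv = 0.000000, Gamma_vvv = 0.000000
  tau = 0.250000: gamma = (0.125000, 0.385417), gamma' = (-0.500000, 0.416667); Gamma_uuu = 0.000000, Gamma_uuv = 0.000000, Gamma_uvv = 0.000000, Gamma_vuu = 0.000000, Gamma_vuv = 0.000000, Gamma_vvv = 0.000000
  tau = 0.375000: gamma = (0.062500, 0.429688), gamma' = (-0.500000, 0.291667); Gamma_uuu = 0.000000, Gamma_uuv = 0.000000, Gamma_uvv = 0.000000, Gamma_vuu = 0.000000, Gamma_vuv = 0.000000, Gamma_vvv = 0.000000
  tau = 0.500000: gamma = (0.000000, 0.458333), gamma' = (-0.500000, 0.166667); Gamma_uuu = 0.000000, Gamma_uuv = 0.000000, Gamma_uvv = 0.000000, Gamma_vuu = 0.000000, Gamma_vuv = 0.000000, Gamma_vvv = 0.000000
  tau = 0.625000: gamma = (-0.062500, 0.471354), gamma' = (-0.500000, 0.041667); Gamma_uuu = 0.000000, Gamma_uuv = 0.000000, Gamma_uvv = 0.000000, Gamma_vuu = 0.000000, Gamma_vuv = 0.000000, Gamma_vvv = 0.000000
  tau = 0.750000: gamma = (-0.125000, 0.468750), gamma' = (-0.500000, -0.083333); Gamma_uuu = 0.000000, Gamma_uuv = 0.000000, Gamma_uvv = 0.000000, Gamma_vuu = 0.000000, Gamma_vuv = 0.000000, Gamma_vvv = 0.000000
  tau = 0.875000: gamma = (-0.187500, 0.450521), gamma' = (-0.500000, -0.208333); Gamma_uuu = 0.000000, Gamma_uuv = 0.000000, Gamma_uvv = 0.000000, Gamma_vuu = 0.000000, Gamma_vuv = 0.000000, Gamma_vvv = 0.000000
  tau = 1.000000: gamma = (-0.250000, 0.416667), gamma' = (-0.500000, -0.333333); Gamma_uuu = 0.000000, Gamma_uuv = 0.000000, Gamma_uvv = 0.000000, Gamma_vuu = 0.000000, Gamma_vuv = 0.000000, Gamma_vvv = 0.000000
step 0: V^u = 1.0000, V^v = -1.6250
step 1: k1 = (0.000000, 0.000000), k2 = (0.000000, 0.000000), k3 = (0.000000, 0.000000), k4 = (0.000000, 0.000000); V <- V + (h/6)(k1 + 2k2 + 2k3 + k4): V^u = 1.0000, V^v = -1.6250
step 2: k1 = (0.000000, 0.000000), k2 = (0.000000, 0.000000), k3 = (0.000000, 0.000000), k4 = (0.000000, 0.000000); V <- V + (h/6)(k1 + 2k2 + 2k3 + k4): V^u = 1.0000, V^v = -1.6250
step 3: k1 = (0.000000, 0.000000), k2 = (0.000000, 0.000000), k3 = (0.000000, 0.000000), k4 = (0.000000, 0.000000); V <- V + (h/6)(k1 + 2k2 + 2k3 + k4): V^u = 1.0000, V^v = -1.6250
step 4: k1 = (0.000000, 0.000000), k2 = (0.000000, 0.000000), k3 = (0.000000, 0.000000), k4 = (0.000000, 0.000000); V <- V + (h/6)(k1 + 2k2 + 2k3 + k4): V^u = 1.0000, V^v = -1.6250

Answer: V^u = 1.0000, V^v = -1.6250


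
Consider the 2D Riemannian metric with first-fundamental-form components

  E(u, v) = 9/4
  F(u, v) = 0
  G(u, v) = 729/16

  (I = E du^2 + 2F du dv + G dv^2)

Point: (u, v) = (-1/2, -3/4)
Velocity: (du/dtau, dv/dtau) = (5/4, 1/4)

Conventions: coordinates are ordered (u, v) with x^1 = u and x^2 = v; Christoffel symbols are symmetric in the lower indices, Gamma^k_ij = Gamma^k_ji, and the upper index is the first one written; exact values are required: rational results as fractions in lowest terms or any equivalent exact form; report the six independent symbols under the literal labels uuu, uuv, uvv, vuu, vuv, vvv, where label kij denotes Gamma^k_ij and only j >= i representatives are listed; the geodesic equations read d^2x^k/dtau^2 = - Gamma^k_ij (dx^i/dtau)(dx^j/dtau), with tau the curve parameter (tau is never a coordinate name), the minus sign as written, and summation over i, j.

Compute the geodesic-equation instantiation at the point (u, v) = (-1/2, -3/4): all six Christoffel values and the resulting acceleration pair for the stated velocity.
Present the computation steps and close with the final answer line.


E = 9/4, F = 0, G = 729/16 at the point
E_u = 0, E_v = 0, F_u = 0, F_v = 0, G_u = 0, G_v = 0
EG - F^2 = 6561/64;  g^inv = (64/6561) * [[729/16, 0], [0, 9/4]]
first-kind symbols [ij,l] = (1/2)(d_i g_jl + d_j g_il - d_l g_ij): [uu,u] = E_u/2 = 0, [uu,v] = F_u - E_v/2 = 0, [uv,u] = E_v/2 = 0, [uv,v] = G_u/2 = 0, [vv,u] = F_v - G_u/2 = 0, [vv,v] = G_v/2 = 0
Gamma^u_ij = (G*[ij,u] - F*[ij,v])/(EG - F^2), Gamma^v_ij = (E*[ij,v] - F*[ij,u])/(EG - F^2)
Gamma_uuu = 0, Gamma_uuv = 0, Gamma_uvv = 0, Gamma_vuu = 0, Gamma_vuv = 0, Gamma_vvv = 0
d^2u/dtau^2 = -(Gamma_uuu*(5/4)^2 + 2*Gamma_uuv*(5/4)*(1/4) + Gamma_uvv*(1/4)^2) = 0
d^2v/dtau^2 = -(Gamma_vuu*(5/4)^2 + 2*Gamma_vuv*(5/4)*(1/4) + Gamma_vvv*(1/4)^2) = 0

Answer: Gamma_uuu = 0, Gamma_uuv = 0, Gamma_uvv = 0, Gamma_vuu = 0, Gamma_vuv = 0, Gamma_vvv = 0; accelerations (d^2u/dtau^2, d^2v/dtau^2) = (0, 0)


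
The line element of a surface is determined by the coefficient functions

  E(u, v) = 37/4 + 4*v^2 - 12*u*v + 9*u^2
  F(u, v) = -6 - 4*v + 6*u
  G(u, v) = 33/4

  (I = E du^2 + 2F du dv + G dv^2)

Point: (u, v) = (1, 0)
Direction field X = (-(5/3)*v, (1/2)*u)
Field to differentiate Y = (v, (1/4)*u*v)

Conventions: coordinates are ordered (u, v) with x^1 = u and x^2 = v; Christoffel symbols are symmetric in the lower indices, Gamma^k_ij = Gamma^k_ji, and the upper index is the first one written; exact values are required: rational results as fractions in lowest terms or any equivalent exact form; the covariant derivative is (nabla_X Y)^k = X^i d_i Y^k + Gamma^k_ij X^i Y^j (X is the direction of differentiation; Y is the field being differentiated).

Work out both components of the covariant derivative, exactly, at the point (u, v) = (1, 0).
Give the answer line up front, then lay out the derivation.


Answer: (nabla_X Y)^u = 1/2, (nabla_X Y)^v = 1/8

E = 73/4, F = 0, G = 33/4 at the point
E_u = 18, E_v = -12, F_u = 6, F_v = -4, G_u = 0, G_v = 0
EG - F^2 = 2409/16;  g^inv = (16/2409) * [[33/4, 0], [0, 73/4]]
first-kind symbols [ij,l] = (1/2)(d_i g_jl + d_j g_il - d_l g_ij): [uu,u] = E_u/2 = 9, [uu,v] = F_u - E_v/2 = 12, [uv,u] = E_v/2 = -6, [uv,v] = G_u/2 = 0, [vv,u] = F_v - G_u/2 = -4, [vv,v] = G_v/2 = 0
Gamma^u_ij = (G*[ij,u] - F*[ij,v])/(EG - F^2), Gamma^v_ij = (E*[ij,v] - F*[ij,u])/(EG - F^2)
Gamma_uuu = 36/73, Gamma_uuv = -24/73, Gamma_uvv = -16/73, Gamma_vuu = 16/11, Gamma_vuv = 0, Gamma_vvv = 0
X = (0, 1/2), Y = (0, 0) at the point


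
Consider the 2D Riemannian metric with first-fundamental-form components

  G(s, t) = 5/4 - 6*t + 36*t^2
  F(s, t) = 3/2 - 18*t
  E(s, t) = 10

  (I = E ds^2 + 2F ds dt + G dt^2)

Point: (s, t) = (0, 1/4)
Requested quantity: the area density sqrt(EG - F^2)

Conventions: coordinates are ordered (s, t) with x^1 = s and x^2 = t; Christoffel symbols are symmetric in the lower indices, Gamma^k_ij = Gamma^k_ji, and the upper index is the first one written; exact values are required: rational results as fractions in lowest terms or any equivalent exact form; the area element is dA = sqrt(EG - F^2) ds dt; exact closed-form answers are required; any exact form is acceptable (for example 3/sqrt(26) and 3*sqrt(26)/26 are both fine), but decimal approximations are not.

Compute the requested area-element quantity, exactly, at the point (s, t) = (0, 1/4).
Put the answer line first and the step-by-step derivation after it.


Answer: sqrt(EG - F^2) = sqrt(11)

E = 10, F = -3, G = 2; EG - F^2 = 11


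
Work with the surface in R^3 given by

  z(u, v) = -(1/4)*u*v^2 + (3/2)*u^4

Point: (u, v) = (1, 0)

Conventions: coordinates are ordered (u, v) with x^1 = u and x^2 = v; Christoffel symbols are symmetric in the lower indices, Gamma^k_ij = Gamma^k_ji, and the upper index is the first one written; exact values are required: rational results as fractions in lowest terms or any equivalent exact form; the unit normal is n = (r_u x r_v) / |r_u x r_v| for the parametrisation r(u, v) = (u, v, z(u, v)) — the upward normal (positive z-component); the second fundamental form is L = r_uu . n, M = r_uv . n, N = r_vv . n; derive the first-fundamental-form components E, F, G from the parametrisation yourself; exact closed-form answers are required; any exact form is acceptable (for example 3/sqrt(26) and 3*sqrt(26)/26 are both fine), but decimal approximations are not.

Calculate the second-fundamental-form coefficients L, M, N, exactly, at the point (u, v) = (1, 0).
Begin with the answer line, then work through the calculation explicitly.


Answer: L = 18*sqrt(37)/37, M = 0, N = -sqrt(37)/74

z_u = 6, z_v = 0, z_uu = 18, z_uv = 0, z_vv = -1/2
E = 37, F = 0, G = 1; answer radicand W^2 = 37
unnormalised second-form numerators: l = 18, m = 0, n = -1/2; L = l/sqrt(37), and similarly M = m/sqrt(W^2), N = n/sqrt(W^2)


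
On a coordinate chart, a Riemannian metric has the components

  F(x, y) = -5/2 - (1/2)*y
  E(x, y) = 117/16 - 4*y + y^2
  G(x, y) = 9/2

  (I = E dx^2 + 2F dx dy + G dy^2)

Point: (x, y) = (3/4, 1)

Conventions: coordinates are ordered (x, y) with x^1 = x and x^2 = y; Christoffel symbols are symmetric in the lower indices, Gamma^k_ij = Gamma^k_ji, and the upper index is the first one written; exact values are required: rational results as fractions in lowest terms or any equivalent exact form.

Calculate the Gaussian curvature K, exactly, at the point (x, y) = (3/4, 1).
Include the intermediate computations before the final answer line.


E = 69/16, F = -3, G = 9/2, EG - F^2 = 333/32 at the point
E_x = 0, E_y = -2, F_x = 0, F_y = -1/2, G_x = 0, G_y = 0
E_yy = 2, F_xy = 0, G_xx = 0
By Brioschi, K is (det M1 - det M2) divided by (EG - F^2) squared.
M1 = [[-E_yy/2 + F_xy - G_xx/2, E_x/2, F_x - E_y/2], [F_y - G_x/2, E, F], [G_y/2, F, G]] = [[-1, 0, 1], [-1/2, 69/16, -3], [0, -3, 9/2]]; det M1 = -285/32
M2 = [[0, E_y/2, G_x/2], [E_y/2, E, F], [G_x/2, F, G]] = [[0, -1, 0], [-1, 69/16, -3], [0, -3, 9/2]]; det M2 = -9/2
det M1 - det M2 = -141/32; K = -141/32 / (333/32)^2 = -1504/36963

Answer: K = -1504/36963


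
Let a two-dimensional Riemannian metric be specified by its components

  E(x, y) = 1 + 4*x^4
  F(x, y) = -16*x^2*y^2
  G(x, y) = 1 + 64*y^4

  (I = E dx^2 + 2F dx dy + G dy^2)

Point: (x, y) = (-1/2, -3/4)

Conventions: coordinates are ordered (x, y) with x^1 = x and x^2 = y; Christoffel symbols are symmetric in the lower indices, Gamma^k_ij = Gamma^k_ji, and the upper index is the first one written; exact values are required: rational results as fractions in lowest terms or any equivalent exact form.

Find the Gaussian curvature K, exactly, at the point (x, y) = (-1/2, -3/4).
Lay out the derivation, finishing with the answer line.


E = 5/4, F = -9/4, G = 85/4, EG - F^2 = 43/2 at the point
E_x = -2, E_y = 0, F_x = 9, F_y = 6, G_x = 0, G_y = -108
E_yy = 0, F_xy = -24, G_xx = 0
Brioschi: K = (det M1 - det M2) / (EG - F^2)^2 with the standard first/second-derivative matrices M1, M2.
M1 = [[-E_yy/2 + F_xy - G_xx/2, E_x/2, F_x - E_y/2], [F_y - G_x/2, E, F], [G_y/2, F, G]] = [[-24, -1, 9], [6, 5/4, -9/4], [-54, -9/4, 85/4]]; det M1 = -24
M2 = [[0, E_y/2, G_x/2], [E_y/2, E, F], [G_x/2, F, G]] = [[0, 0, 0], [0, 5/4, -9/4], [0, -9/4, 85/4]]; det M2 = 0
det M1 - det M2 = -24; K = -24 / (43/2)^2 = -96/1849

Answer: K = -96/1849


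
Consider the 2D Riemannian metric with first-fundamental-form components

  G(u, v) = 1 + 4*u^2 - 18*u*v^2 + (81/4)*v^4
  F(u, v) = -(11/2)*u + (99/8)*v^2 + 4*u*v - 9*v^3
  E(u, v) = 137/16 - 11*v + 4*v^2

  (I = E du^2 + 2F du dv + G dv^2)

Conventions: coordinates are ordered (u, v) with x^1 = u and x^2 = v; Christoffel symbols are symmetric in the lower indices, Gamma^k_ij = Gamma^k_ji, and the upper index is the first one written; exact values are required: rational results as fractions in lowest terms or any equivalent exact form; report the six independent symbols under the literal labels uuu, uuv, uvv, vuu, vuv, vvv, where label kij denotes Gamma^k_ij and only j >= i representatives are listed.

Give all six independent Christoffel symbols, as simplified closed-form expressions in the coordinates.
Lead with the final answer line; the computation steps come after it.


Answer: Gamma_uuu = 0, Gamma_uuv = (64*v - 88)/(64*u^2 - 288*u*v^2 + 324*v^4 + 64*v^2 - 176*v + 137), Gamma_uvv = (-288*v^2 + 396*v)/(64*u^2 - 288*u*v^2 + 324*v^4 + 64*v^2 - 176*v + 137), Gamma_vuu = 0, Gamma_vuv = (64*u - 144*v^2)/(64*u^2 - 288*u*v^2 + 324*v^4 + 64*v^2 - 176*v + 137), Gamma_vvv = (-288*u*v + 648*v^3)/(64*u^2 - 288*u*v^2 + 324*v^4 + 64*v^2 - 176*v + 137)

E = 137/16 - 11*v + 4*v^2; F = -(11/2)*u + (99/8)*v^2 + 4*u*v - 9*v^3; G = 1 + 4*u^2 - 18*u*v^2 + (81/4)*v^4
Gamma^k_ij = (1/2) g^{kl} (d_i g_jl + d_j g_il - d_l g_ij), with g^inv = (1/(EG-F^2)) [[G, -F], [-F, E]]
first partials: E_u = 0, E_v = -11 + 8*v, F_u = -11/2 + 4*v, F_v = (99/4)*v + 4*u - 27*v^2, G_u = 8*u - 18*v^2, G_v = -36*u*v + 81*v^3
D = EG - F^2 = 137/16 - 11*v + 4*v^2 + 4*u^2 - 18*u*v^2 + (81/4)*v^4
expanded: Gamma^u_uu = (G E_u - 2F F_u + F E_v)/(2D), Gamma^u_uv = (G E_v - F G_u)/(2D), Gamma^u_vv = (2G F_v - G G_u - F G_v)/(2D), Gamma^v_uu = (2E F_u - E E_v - F E_u)/(2D), Gamma^v_uv = (E G_u - F E_v)/(2D), Gamma^v_vv = (E G_v - 2F F_v + F G_u)/(2D); substitute and cancel common factors


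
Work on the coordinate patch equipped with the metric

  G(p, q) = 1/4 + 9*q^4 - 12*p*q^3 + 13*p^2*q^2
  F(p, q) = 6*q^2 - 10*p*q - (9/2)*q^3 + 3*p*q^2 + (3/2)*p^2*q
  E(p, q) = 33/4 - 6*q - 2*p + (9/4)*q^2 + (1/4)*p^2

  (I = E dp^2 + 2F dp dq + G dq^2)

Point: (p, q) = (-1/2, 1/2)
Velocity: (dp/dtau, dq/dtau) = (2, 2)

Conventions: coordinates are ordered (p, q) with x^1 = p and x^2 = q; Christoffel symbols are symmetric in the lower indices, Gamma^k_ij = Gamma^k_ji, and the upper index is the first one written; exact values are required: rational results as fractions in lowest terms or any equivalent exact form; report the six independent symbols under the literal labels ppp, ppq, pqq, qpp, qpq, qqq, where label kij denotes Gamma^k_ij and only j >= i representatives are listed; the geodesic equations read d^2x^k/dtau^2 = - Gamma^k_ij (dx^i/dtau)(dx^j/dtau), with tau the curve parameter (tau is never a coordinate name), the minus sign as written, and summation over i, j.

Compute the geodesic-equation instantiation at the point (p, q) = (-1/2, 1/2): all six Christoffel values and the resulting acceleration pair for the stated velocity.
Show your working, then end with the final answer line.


E = 55/8, F = 13/4, G = 19/8 at the point
E_p = -9/4, E_q = -15/4, F_p = -5, F_q = 13/2, G_p = -19/4, G_q = 49/4
EG - F^2 = 369/64;  g^inv = (64/369) * [[19/8, -13/4], [-13/4, 55/8]]
first-kind symbols [ij,l] = (1/2)(d_i g_jl + d_j g_il - d_l g_ij): [pp,p] = E_p/2 = -9/8, [pp,q] = F_p - E_q/2 = -25/8, [pq,p] = E_q/2 = -15/8, [pq,q] = G_p/2 = -19/8, [qq,p] = F_q - G_p/2 = 71/8, [qq,q] = G_q/2 = 49/8
Gamma^p_ij = (G*[ij,p] - F*[ij,q])/(EG - F^2), Gamma^q_ij = (E*[ij,q] - F*[ij,p])/(EG - F^2)
Gamma_ppp = 479/369, Gamma_ppq = 209/369, Gamma_pqq = 25/123, Gamma_qpp = -1141/369, Gamma_qpq = -655/369, Gamma_qqq = 283/123
d^2p/dtau^2 = -(Gamma_ppp*(2)^2 + 2*Gamma_ppq*(2)*(2) + Gamma_pqq*(2)^2) = -432/41
d^2q/dtau^2 = -(Gamma_qpp*(2)^2 + 2*Gamma_qpq*(2)*(2) + Gamma_qqq*(2)^2) = 712/41

Answer: Gamma_ppp = 479/369, Gamma_ppq = 209/369, Gamma_pqq = 25/123, Gamma_qpp = -1141/369, Gamma_qpq = -655/369, Gamma_qqq = 283/123; accelerations (d^2p/dtau^2, d^2q/dtau^2) = (-432/41, 712/41)


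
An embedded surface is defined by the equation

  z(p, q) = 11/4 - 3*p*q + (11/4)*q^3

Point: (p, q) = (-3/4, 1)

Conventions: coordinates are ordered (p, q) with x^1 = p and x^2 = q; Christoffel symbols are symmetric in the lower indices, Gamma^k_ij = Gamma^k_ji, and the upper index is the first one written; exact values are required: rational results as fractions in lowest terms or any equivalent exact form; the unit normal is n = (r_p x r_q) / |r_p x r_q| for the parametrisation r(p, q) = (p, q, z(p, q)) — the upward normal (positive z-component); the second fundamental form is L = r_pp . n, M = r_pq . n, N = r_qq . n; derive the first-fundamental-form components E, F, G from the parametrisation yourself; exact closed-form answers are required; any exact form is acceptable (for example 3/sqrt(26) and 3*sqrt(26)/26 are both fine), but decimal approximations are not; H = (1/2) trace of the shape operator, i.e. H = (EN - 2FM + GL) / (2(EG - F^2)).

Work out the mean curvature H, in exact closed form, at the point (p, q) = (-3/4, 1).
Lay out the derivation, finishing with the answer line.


z_p = -3, z_q = 21/2, z_pp = 0, z_pq = -3, z_qq = 33/2
E = 10, F = -63/2, G = 445/4; answer radicand W^2 = 481/4
unnormalised second-form numerators: l = 0, m = -3, n = 33/2; L = l/sqrt(481/4), and similarly M = m/sqrt(W^2), N = n/sqrt(W^2)
H = (E*n - 2*F*m + G*l) / (2*(EG - F^2)*sqrt(W^2)); E*n - 2*F*m + G*l = -24, EG - F^2 = 481/4, so H = (-48/481)/sqrt(481/4)

Answer: H = -96*sqrt(481)/231361


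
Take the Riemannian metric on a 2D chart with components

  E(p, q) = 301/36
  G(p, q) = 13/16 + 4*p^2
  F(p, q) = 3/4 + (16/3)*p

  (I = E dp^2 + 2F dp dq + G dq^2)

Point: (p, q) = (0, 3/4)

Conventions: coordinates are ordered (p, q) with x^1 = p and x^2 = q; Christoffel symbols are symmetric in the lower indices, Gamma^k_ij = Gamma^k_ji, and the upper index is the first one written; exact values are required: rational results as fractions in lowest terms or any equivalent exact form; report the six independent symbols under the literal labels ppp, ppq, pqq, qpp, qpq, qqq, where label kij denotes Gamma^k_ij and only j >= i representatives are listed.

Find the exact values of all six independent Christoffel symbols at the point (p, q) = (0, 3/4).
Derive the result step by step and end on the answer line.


E = 301/36, F = 3/4, G = 13/16 at the point
E_p = 0, E_q = 0, F_p = 16/3, F_q = 0, G_p = 0, G_q = 0
EG - F^2 = 3589/576;  g^inv = (576/3589) * [[13/16, -3/4], [-3/4, 301/36]]
first-kind symbols [ij,l] = (1/2)(d_i g_jl + d_j g_il - d_l g_ij): [pp,p] = E_p/2 = 0, [pp,q] = F_p - E_q/2 = 16/3, [pq,p] = E_q/2 = 0, [pq,q] = G_p/2 = 0, [qq,p] = F_q - G_p/2 = 0, [qq,q] = G_q/2 = 0
Gamma^p_ij = (G*[ij,p] - F*[ij,q])/(EG - F^2), Gamma^q_ij = (E*[ij,q] - F*[ij,p])/(EG - F^2)

Answer: Gamma_ppp = -2304/3589, Gamma_ppq = 0, Gamma_pqq = 0, Gamma_qpp = 77056/10767, Gamma_qpq = 0, Gamma_qqq = 0


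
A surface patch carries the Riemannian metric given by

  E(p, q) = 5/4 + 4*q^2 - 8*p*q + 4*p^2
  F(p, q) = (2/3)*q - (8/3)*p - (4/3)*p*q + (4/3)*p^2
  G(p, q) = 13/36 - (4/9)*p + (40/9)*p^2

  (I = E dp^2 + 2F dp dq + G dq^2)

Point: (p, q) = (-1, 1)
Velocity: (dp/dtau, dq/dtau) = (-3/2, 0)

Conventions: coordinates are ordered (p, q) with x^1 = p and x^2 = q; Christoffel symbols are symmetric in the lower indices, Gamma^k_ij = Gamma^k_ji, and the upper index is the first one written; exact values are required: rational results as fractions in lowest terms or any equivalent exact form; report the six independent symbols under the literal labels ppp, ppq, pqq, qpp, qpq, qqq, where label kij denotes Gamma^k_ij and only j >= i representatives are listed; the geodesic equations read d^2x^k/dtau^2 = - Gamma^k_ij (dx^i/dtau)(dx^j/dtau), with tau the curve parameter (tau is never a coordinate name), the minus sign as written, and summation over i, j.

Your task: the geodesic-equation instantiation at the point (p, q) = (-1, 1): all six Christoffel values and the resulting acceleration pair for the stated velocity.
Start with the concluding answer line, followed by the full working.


Answer: Gamma_ppp = 736/873, Gamma_ppq = 1120/873, Gamma_pqq = 560/873, Gamma_qpp = -3280/873, Gamma_qpq = -2056/873, Gamma_qqq = -640/873; accelerations (d^2p/dtau^2, d^2q/dtau^2) = (-184/97, 820/97)

E = 69/4, F = 6, G = 21/4 at the point
E_p = -16, E_q = 16, F_p = -20/3, F_q = 2, G_p = -28/3, G_q = 0
EG - F^2 = 873/16;  g^inv = (16/873) * [[21/4, -6], [-6, 69/4]]
first-kind symbols [ij,l] = (1/2)(d_i g_jl + d_j g_il - d_l g_ij): [pp,p] = E_p/2 = -8, [pp,q] = F_p - E_q/2 = -44/3, [pq,p] = E_q/2 = 8, [pq,q] = G_p/2 = -14/3, [qq,p] = F_q - G_p/2 = 20/3, [qq,q] = G_q/2 = 0
Gamma^p_ij = (G*[ij,p] - F*[ij,q])/(EG - F^2), Gamma^q_ij = (E*[ij,q] - F*[ij,p])/(EG - F^2)
Gamma_ppp = 736/873, Gamma_ppq = 1120/873, Gamma_pqq = 560/873, Gamma_qpp = -3280/873, Gamma_qpq = -2056/873, Gamma_qqq = -640/873
d^2p/dtau^2 = -(Gamma_ppp*(-3/2)^2 + 2*Gamma_ppq*(-3/2)*(0) + Gamma_pqq*(0)^2) = -184/97
d^2q/dtau^2 = -(Gamma_qpp*(-3/2)^2 + 2*Gamma_qpq*(-3/2)*(0) + Gamma_qqq*(0)^2) = 820/97


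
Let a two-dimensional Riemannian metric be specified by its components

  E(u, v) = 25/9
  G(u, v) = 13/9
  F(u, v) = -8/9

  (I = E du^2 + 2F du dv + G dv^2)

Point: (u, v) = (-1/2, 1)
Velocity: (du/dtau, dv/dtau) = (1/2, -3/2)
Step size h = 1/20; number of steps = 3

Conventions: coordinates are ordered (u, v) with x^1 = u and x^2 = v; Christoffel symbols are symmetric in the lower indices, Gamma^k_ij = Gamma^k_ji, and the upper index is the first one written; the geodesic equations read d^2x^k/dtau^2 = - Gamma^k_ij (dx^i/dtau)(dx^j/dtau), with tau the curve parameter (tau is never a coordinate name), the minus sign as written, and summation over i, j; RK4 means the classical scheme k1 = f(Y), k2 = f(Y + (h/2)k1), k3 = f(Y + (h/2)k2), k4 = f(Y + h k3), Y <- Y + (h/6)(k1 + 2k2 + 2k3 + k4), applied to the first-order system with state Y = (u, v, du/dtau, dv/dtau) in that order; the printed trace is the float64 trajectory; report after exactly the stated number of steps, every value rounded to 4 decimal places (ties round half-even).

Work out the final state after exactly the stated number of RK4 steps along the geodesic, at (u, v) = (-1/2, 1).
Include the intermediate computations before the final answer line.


f(Y) = (du/dtau, dv/dtau, -Gamma^u_ij Y'^i Y'^j, -Gamma^v_ij Y'^i Y'^j) with the Gammas evaluated at the stage position; h = 0.050000; intermediate values shown to 6 dp
step 0: u = -0.5000, v = 1.0000, du/dtau = 0.5000, dv/dtau = -1.5000
step 1:
  k1: at (u, v) = (-0.500000, 1.000000), (du/dtau, dv/dtau) = (0.500000, -1.500000); Gamma_uuu = 0.000000, Gamma_uuv = 0.000000, Gamma_uvv = 0.000000, Gamma_vuu = 0.000000, Gamma_vuv = 0.000000, Gamma_vvv = 0.000000; k1 = (0.500000, -1.500000, 0.000000, 0.000000)
  k2: at (u, v) = (-0.487500, 0.962500), (du/dtau, dv/dtau) = (0.500000, -1.500000); Gamma_uuu = 0.000000, Gamma_uuv = 0.000000, Gamma_uvv = 0.000000, Gamma_vuu = 0.000000, Gamma_vuv = 0.000000, Gamma_vvv = 0.000000; k2 = (0.500000, -1.500000, 0.000000, 0.000000)
  k3: at (u, v) = (-0.487500, 0.962500), (du/dtau, dv/dtau) = (0.500000, -1.500000); Gamma_uuu = 0.000000, Gamma_uuv = 0.000000, Gamma_uvv = 0.000000, Gamma_vuu = 0.000000, Gamma_vuv = 0.000000, Gamma_vvv = 0.000000; k3 = (0.500000, -1.500000, 0.000000, 0.000000)
  k4: at (u, v) = (-0.475000, 0.925000), (du/dtau, dv/dtau) = (0.500000, -1.500000); Gamma_uuu = 0.000000, Gamma_uuv = 0.000000, Gamma_uvv = 0.000000, Gamma_vuu = 0.000000, Gamma_vuv = 0.000000, Gamma_vvv = 0.000000; k4 = (0.500000, -1.500000, 0.000000, 0.000000)
  Y <- Y + (h/6)(k1 + 2k2 + 2k3 + k4): u = -0.4750, v = 0.9250, du/dtau = 0.5000, dv/dtau = -1.5000
step 2:
  k1: at (u, v) = (-0.475000, 0.925000), (du/dtau, dv/dtau) = (0.500000, -1.500000); Gamma_uuu = 0.000000, Gamma_uuv = 0.000000, Gamma_uvv = 0.000000, Gamma_vuu = 0.000000, Gamma_vuv = 0.000000, Gamma_vvv = 0.000000; k1 = (0.500000, -1.500000, 0.000000, 0.000000)
  k2: at (u, v) = (-0.462500, 0.887500), (du/dtau, dv/dtau) = (0.500000, -1.500000); Gamma_uuu = 0.000000, Gamma_uuv = 0.000000, Gamma_uvv = 0.000000, Gamma_vuu = 0.000000, Gamma_vuv = 0.000000, Gamma_vvv = 0.000000; k2 = (0.500000, -1.500000, 0.000000, 0.000000)
  k3: at (u, v) = (-0.462500, 0.887500), (du/dtau, dv/dtau) = (0.500000, -1.500000); Gamma_uuu = 0.000000, Gamma_uuv = 0.000000, Gamma_uvv = 0.000000, Gamma_vuu = 0.000000, Gamma_vuv = 0.000000, Gamma_vvv = 0.000000; k3 = (0.500000, -1.500000, 0.000000, 0.000000)
  k4: at (u, v) = (-0.450000, 0.850000), (du/dtau, dv/dtau) = (0.500000, -1.500000); Gamma_uuu = 0.000000, Gamma_uuv = 0.000000, Gamma_uvv = 0.000000, Gamma_vuu = 0.000000, Gamma_vuv = 0.000000, Gamma_vvv = 0.000000; k4 = (0.500000, -1.500000, 0.000000, 0.000000)
  Y <- Y + (h/6)(k1 + 2k2 + 2k3 + k4): u = -0.4500, v = 0.8500, du/dtau = 0.5000, dv/dtau = -1.5000
step 3:
  k1: at (u, v) = (-0.450000, 0.850000), (du/dtau, dv/dtau) = (0.500000, -1.500000); Gamma_uuu = 0.000000, Gamma_uuv = 0.000000, Gamma_uvv = 0.000000, Gamma_vuu = 0.000000, Gamma_vuv = 0.000000, Gamma_vvv = 0.000000; k1 = (0.500000, -1.500000, 0.000000, 0.000000)
  k2: at (u, v) = (-0.437500, 0.812500), (du/dtau, dv/dtau) = (0.500000, -1.500000); Gamma_uuu = 0.000000, Gamma_uuv = 0.000000, Gamma_uvv = 0.000000, Gamma_vuu = 0.000000, Gamma_vuv = 0.000000, Gamma_vvv = 0.000000; k2 = (0.500000, -1.500000, 0.000000, 0.000000)
  k3: at (u, v) = (-0.437500, 0.812500), (du/dtau, dv/dtau) = (0.500000, -1.500000); Gamma_uuu = 0.000000, Gamma_uuv = 0.000000, Gamma_uvv = 0.000000, Gamma_vuu = 0.000000, Gamma_vuv = 0.000000, Gamma_vvv = 0.000000; k3 = (0.500000, -1.500000, 0.000000, 0.000000)
  k4: at (u, v) = (-0.425000, 0.775000), (du/dtau, dv/dtau) = (0.500000, -1.500000); Gamma_uuu = 0.000000, Gamma_uuv = 0.000000, Gamma_uvv = 0.000000, Gamma_vuu = 0.000000, Gamma_vuv = 0.000000, Gamma_vvv = 0.000000; k4 = (0.500000, -1.500000, 0.000000, 0.000000)
  Y <- Y + (h/6)(k1 + 2k2 + 2k3 + k4): u = -0.4250, v = 0.7750, du/dtau = 0.5000, dv/dtau = -1.5000

Answer: u = -0.4250, v = 0.7750, du/dtau = 0.5000, dv/dtau = -1.5000


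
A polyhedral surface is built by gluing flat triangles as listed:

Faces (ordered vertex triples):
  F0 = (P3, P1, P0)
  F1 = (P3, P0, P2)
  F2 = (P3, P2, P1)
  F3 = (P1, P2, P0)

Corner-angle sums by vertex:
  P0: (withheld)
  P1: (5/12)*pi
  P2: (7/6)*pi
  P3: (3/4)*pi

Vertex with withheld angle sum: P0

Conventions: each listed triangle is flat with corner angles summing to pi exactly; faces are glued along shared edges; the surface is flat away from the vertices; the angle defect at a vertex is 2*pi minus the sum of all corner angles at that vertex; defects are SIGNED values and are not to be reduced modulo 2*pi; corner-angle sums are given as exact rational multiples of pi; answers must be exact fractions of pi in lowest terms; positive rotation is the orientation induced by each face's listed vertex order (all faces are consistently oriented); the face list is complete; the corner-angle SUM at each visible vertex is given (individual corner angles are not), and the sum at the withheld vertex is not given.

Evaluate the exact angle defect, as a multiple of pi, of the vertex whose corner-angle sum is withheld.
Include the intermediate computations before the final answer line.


V = 4, E = 6, F = 4; chi = V - E + F = 2
Gauss-Bonnet: total defect = 2*pi*chi = 4*pi; visible defects sum to (11/3)*pi

Answer: defect(P0) = pi/3


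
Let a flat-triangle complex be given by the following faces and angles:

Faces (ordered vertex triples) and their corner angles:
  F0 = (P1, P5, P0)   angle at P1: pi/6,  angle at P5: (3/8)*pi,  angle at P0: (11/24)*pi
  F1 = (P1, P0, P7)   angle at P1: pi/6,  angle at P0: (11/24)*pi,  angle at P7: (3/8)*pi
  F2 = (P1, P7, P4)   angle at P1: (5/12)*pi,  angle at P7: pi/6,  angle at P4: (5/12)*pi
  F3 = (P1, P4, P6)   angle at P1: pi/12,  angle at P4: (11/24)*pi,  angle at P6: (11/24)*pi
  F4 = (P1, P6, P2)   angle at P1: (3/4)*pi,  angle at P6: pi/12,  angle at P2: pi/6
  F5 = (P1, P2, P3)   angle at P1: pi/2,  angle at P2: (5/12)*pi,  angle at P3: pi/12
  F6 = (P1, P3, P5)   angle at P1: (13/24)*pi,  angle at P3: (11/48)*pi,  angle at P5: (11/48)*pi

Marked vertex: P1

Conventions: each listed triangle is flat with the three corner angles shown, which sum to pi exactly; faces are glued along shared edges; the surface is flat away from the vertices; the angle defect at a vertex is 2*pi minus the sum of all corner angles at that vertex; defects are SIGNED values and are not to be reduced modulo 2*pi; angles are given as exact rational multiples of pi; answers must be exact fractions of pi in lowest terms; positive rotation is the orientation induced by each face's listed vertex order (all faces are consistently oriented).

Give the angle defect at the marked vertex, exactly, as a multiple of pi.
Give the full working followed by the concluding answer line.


Sum of corner angles at P1: (21/8)*pi
defect = 2*pi - (21/8)*pi

Answer: defect(P1) = (-5/8)*pi


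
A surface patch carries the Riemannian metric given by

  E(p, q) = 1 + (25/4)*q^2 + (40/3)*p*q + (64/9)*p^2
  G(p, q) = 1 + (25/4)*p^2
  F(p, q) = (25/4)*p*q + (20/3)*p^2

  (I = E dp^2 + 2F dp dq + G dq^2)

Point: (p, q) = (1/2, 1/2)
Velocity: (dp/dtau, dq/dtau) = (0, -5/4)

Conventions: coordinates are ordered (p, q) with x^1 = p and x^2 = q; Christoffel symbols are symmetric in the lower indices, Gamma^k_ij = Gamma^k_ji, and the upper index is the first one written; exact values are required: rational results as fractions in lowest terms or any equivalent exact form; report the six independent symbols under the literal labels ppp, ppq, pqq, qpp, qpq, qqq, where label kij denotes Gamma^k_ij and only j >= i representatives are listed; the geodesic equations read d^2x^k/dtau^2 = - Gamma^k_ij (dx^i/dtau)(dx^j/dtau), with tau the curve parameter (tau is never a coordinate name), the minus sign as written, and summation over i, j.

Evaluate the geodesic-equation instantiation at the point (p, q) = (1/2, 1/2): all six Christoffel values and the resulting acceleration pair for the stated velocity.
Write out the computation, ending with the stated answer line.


E = 1105/144, F = 155/48, G = 41/16 at the point
E_p = 124/9, E_q = 155/12, F_p = 235/24, F_q = 25/8, G_p = 25/4, G_q = 0
EG - F^2 = 665/72;  g^inv = (72/665) * [[41/16, -155/48], [-155/48, 1105/144]]
first-kind symbols [ij,l] = (1/2)(d_i g_jl + d_j g_il - d_l g_ij): [pp,p] = E_p/2 = 62/9, [pp,q] = F_p - E_q/2 = 10/3, [pq,p] = E_q/2 = 155/24, [pq,q] = G_p/2 = 25/8, [qq,p] = F_q - G_p/2 = 0, [qq,q] = G_q/2 = 0
Gamma^p_ij = (G*[ij,p] - F*[ij,q])/(EG - F^2), Gamma^q_ij = (E*[ij,q] - F*[ij,p])/(EG - F^2)
Gamma_ppp = 496/665, Gamma_ppq = 93/133, Gamma_pqq = 0, Gamma_qpp = 48/133, Gamma_qpq = 45/133, Gamma_qqq = 0
d^2p/dtau^2 = -(Gamma_ppp*(0)^2 + 2*Gamma_ppq*(0)*(-5/4) + Gamma_pqq*(-5/4)^2) = 0
d^2q/dtau^2 = -(Gamma_qpp*(0)^2 + 2*Gamma_qpq*(0)*(-5/4) + Gamma_qqq*(-5/4)^2) = 0

Answer: Gamma_ppp = 496/665, Gamma_ppq = 93/133, Gamma_pqq = 0, Gamma_qpp = 48/133, Gamma_qpq = 45/133, Gamma_qqq = 0; accelerations (d^2p/dtau^2, d^2q/dtau^2) = (0, 0)


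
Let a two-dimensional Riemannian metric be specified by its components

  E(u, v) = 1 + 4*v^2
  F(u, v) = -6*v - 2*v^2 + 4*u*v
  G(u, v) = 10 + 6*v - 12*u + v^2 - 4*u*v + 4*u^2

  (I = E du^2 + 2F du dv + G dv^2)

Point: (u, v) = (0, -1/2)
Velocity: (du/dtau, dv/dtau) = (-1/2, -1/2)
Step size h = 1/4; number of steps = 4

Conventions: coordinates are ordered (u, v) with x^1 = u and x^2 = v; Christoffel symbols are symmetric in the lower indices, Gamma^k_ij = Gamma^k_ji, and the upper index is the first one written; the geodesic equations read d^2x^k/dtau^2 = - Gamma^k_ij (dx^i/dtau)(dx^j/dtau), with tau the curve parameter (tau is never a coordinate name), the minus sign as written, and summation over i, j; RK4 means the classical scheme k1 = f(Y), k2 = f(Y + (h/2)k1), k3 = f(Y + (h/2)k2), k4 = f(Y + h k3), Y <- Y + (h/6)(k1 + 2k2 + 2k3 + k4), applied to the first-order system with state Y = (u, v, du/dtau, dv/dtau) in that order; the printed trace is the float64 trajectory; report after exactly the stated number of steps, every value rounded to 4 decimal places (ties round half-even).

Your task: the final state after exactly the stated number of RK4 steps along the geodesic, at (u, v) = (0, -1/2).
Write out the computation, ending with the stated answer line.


f(Y) = (du/dtau, dv/dtau, -Gamma^u_ij Y'^i Y'^j, -Gamma^v_ij Y'^i Y'^j) with the Gammas evaluated at the stage position; h = 0.250000; intermediate values shown to 6 dp
step 0: u = 0.0000, v = -0.5000, du/dtau = -0.5000, dv/dtau = -0.5000
step 1:
  k1: at (u, v) = (0.000000, -0.500000), (du/dtau, dv/dtau) = (-0.500000, -0.500000); Gamma_uuu = 0.000000, Gamma_uuv = -0.242424, Gamma_uvv = 0.121212, Gamma_vuu = 0.000000, Gamma_vuv = -0.606061, Gamma_vvv = 0.303030; k1 = (-0.500000, -0.500000, 0.090909, 0.227273)
  k2: at (u, v) = (-0.062500, -0.562500), (du/dtau, dv/dtau) = (-0.488636, -0.471591); Gamma_uuu = 0.000000, Gamma_uuv = -0.254755, Gamma_uvv = 0.127377, Gamma_vuu = 0.000000, Gamma_vuv = -0.580274, Gamma_vvv = 0.290137; k2 = (-0.488636, -0.471591, 0.089081, 0.202907)
  k3: at (u, v) = (-0.061080, -0.558949), (du/dtau, dv/dtau) = (-0.488865, -0.474637); Gamma_uuu = 0.000000, Gamma_uuv = -0.253499, Gamma_uvv = 0.126749, Gamma_vuu = 0.000000, Gamma_vuv = -0.581244, Gamma_vvv = 0.290622; k3 = (-0.488865, -0.474637, 0.089086, 0.204264)
  k4: at (u, v) = (-0.122216, -0.618659), (du/dtau, dv/dtau) = (-0.477728, -0.448934); Gamma_uuu = 0.000000, Gamma_uuv = -0.262543, Gamma_uvv = 0.131272, Gamma_vuu = 0.000000, Gamma_vuv = -0.557155, Gamma_vvv = 0.278578; k4 = (-0.477728, -0.448934, 0.086158, 0.182840)
  Y <- Y + (h/6)(k1 + 2k2 + 2k3 + k4): u = -0.1222, v = -0.6184, du/dtau = -0.4778, dv/dtau = -0.4490
step 2:
  k1: at (u, v) = (-0.122197, -0.618391), (du/dtau, dv/dtau) = (-0.477775, -0.448981); Gamma_uuu = 0.000000, Gamma_uuv = -0.262433, Gamma_uvv = 0.131216, Gamma_vuu = 0.000000, Gamma_vuv = -0.557211, Gamma_vvv = 0.278606; k1 = (-0.477775, -0.448981, 0.086139, 0.182894)
  k2: at (u, v) = (-0.181919, -0.674514), (du/dtau, dv/dtau) = (-0.467008, -0.426119); Gamma_uuu = 0.000000, Gamma_uuv = -0.268401, Gamma_uvv = 0.134200, Gamma_vuu = 0.000000, Gamma_vuv = -0.535064, Gamma_vvv = 0.267532; k2 = (-0.467008, -0.426119, 0.082456, 0.164379)
  k3: at (u, v) = (-0.180573, -0.671656), (du/dtau, dv/dtau) = (-0.467468, -0.428434); Gamma_uuu = 0.000000, Gamma_uuv = -0.267650, Gamma_uvv = 0.133825, Gamma_vuu = 0.000000, Gamma_vuv = -0.535870, Gamma_vvv = 0.267935; k3 = (-0.467468, -0.428434, 0.082645, 0.165466)
  k4: at (u, v) = (-0.239064, -0.725500), (du/dtau, dv/dtau) = (-0.457114, -0.407615); Gamma_uuu = 0.000000, Gamma_uuv = -0.271663, Gamma_uvv = 0.135831, Gamma_vuu = 0.000000, Gamma_vuv = -0.515359, Gamma_vvv = 0.257680; k4 = (-0.457114, -0.407615, 0.078667, 0.149237)
  Y <- Y + (h/6)(k1 + 2k2 + 2k3 + k4): u = -0.2390, v = -0.7253, du/dtau = -0.4571, dv/dtau = -0.4077
step 3:
  k1: at (u, v) = (-0.239024, -0.725295), (du/dtau, dv/dtau) = (-0.457150, -0.407655); Gamma_uuu = 0.000000, Gamma_uuv = -0.271599, Gamma_uvv = 0.135799, Gamma_vuu = 0.000000, Gamma_vuv = -0.515407, Gamma_vvv = 0.257703; k1 = (-0.457150, -0.407655, 0.078663, 0.149276)
  k2: at (u, v) = (-0.296167, -0.776252), (du/dtau, dv/dtau) = (-0.447317, -0.388996); Gamma_uuu = 0.000000, Gamma_uuv = -0.273796, Gamma_uvv = 0.136898, Gamma_vuu = 0.000000, Gamma_vuv = -0.496638, Gamma_vvv = 0.248319; k2 = (-0.447317, -0.388996, 0.074568, 0.135259)
  k3: at (u, v) = (-0.294938, -0.773920), (du/dtau, dv/dtau) = (-0.447829, -0.390748); Gamma_uuu = 0.000000, Gamma_uuv = -0.273339, Gamma_uvv = 0.136670, Gamma_vuu = 0.000000, Gamma_vuv = -0.497281, Gamma_vvv = 0.248640; k3 = (-0.447829, -0.390748, 0.074795, 0.136073)
  k4: at (u, v) = (-0.350981, -0.822982), (du/dtau, dv/dtau) = (-0.438451, -0.373637); Gamma_uuu = 0.000000, Gamma_uuv = -0.274380, Gamma_uvv = 0.137190, Gamma_vuu = 0.000000, Gamma_vuv = -0.479921, Gamma_vvv = 0.239960; k4 = (-0.438451, -0.373637, 0.070746, 0.123743)
  Y <- Y + (h/6)(k1 + 2k2 + 2k3 + k4): u = -0.3509, v = -0.8228, du/dtau = -0.4385, dv/dtau = -0.3737
step 4:
  k1: at (u, v) = (-0.350936, -0.822828), (du/dtau, dv/dtau) = (-0.438477, -0.373668); Gamma_uuu = 0.000000, Gamma_uuv = -0.274343, Gamma_uvv = 0.137171, Gamma_vuu = 0.000000, Gamma_vuv = -0.479958, Gamma_vvv = 0.239979; k1 = (-0.438477, -0.373668, 0.070746, 0.123770)
  k2: at (u, v) = (-0.405746, -0.869536), (du/dtau, dv/dtau) = (-0.429634, -0.358197); Gamma_uuu = 0.000000, Gamma_uuv = -0.274313, Gamma_uvv = 0.137157, Gamma_vuu = 0.000000, Gamma_vuv = -0.464050, Gamma_vvv = 0.232025; k2 = (-0.429634, -0.358197, 0.066832, 0.113059)
  k3: at (u, v) = (-0.404640, -0.867603), (du/dtau, dv/dtau) = (-0.430123, -0.359536); Gamma_uuu = 0.000000, Gamma_uuv = -0.274029, Gamma_uvv = 0.137014, Gamma_vuu = 0.000000, Gamma_vuv = -0.464558, Gamma_vvv = 0.232279; k3 = (-0.430123, -0.359536, 0.067043, 0.113657)
  k4: at (u, v) = (-0.458467, -0.912712), (du/dtau, dv/dtau) = (-0.421717, -0.345254); Gamma_uuu = 0.000000, Gamma_uuv = -0.273318, Gamma_uvv = 0.136659, Gamma_vuu = 0.000000, Gamma_vuv = -0.449817, Gamma_vvv = 0.224909; k4 = (-0.421717, -0.345254, 0.063300, 0.104177)
  Y <- Y + (h/6)(k1 + 2k2 + 2k3 + k4): u = -0.4584, v = -0.9126, du/dtau = -0.4217, dv/dtau = -0.3453

Answer: u = -0.4584, v = -0.9126, du/dtau = -0.4217, dv/dtau = -0.3453
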